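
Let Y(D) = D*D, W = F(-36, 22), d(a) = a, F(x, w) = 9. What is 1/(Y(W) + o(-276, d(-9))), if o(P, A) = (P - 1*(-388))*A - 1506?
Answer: -1/2433 ≈ -0.00041102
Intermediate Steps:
W = 9
o(P, A) = -1506 + A*(388 + P) (o(P, A) = (P + 388)*A - 1506 = (388 + P)*A - 1506 = A*(388 + P) - 1506 = -1506 + A*(388 + P))
Y(D) = D²
1/(Y(W) + o(-276, d(-9))) = 1/(9² + (-1506 + 388*(-9) - 9*(-276))) = 1/(81 + (-1506 - 3492 + 2484)) = 1/(81 - 2514) = 1/(-2433) = -1/2433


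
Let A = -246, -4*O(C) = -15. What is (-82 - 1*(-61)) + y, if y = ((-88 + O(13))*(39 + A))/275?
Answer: 46659/1100 ≈ 42.417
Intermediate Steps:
O(C) = 15/4 (O(C) = -¼*(-15) = 15/4)
y = 69759/1100 (y = ((-88 + 15/4)*(39 - 246))/275 = -337/4*(-207)*(1/275) = (69759/4)*(1/275) = 69759/1100 ≈ 63.417)
(-82 - 1*(-61)) + y = (-82 - 1*(-61)) + 69759/1100 = (-82 + 61) + 69759/1100 = -21 + 69759/1100 = 46659/1100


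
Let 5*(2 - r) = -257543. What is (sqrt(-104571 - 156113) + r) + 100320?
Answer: 759153/5 + 2*I*sqrt(65171) ≈ 1.5183e+5 + 510.57*I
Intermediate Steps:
r = 257553/5 (r = 2 - 1/5*(-257543) = 2 + 257543/5 = 257553/5 ≈ 51511.)
(sqrt(-104571 - 156113) + r) + 100320 = (sqrt(-104571 - 156113) + 257553/5) + 100320 = (sqrt(-260684) + 257553/5) + 100320 = (2*I*sqrt(65171) + 257553/5) + 100320 = (257553/5 + 2*I*sqrt(65171)) + 100320 = 759153/5 + 2*I*sqrt(65171)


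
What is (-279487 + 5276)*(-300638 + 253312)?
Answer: 12977309786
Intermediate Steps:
(-279487 + 5276)*(-300638 + 253312) = -274211*(-47326) = 12977309786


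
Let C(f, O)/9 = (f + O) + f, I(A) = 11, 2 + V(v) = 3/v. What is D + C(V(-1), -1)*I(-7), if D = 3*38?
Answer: -975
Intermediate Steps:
V(v) = -2 + 3/v
D = 114
C(f, O) = 9*O + 18*f (C(f, O) = 9*((f + O) + f) = 9*((O + f) + f) = 9*(O + 2*f) = 9*O + 18*f)
D + C(V(-1), -1)*I(-7) = 114 + (9*(-1) + 18*(-2 + 3/(-1)))*11 = 114 + (-9 + 18*(-2 + 3*(-1)))*11 = 114 + (-9 + 18*(-2 - 3))*11 = 114 + (-9 + 18*(-5))*11 = 114 + (-9 - 90)*11 = 114 - 99*11 = 114 - 1089 = -975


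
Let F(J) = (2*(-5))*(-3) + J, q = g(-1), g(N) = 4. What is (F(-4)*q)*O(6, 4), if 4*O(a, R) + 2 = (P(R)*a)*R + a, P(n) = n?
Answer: 2600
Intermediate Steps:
q = 4
F(J) = 30 + J (F(J) = -10*(-3) + J = 30 + J)
O(a, R) = -½ + a/4 + a*R²/4 (O(a, R) = -½ + ((R*a)*R + a)/4 = -½ + (a*R² + a)/4 = -½ + (a + a*R²)/4 = -½ + (a/4 + a*R²/4) = -½ + a/4 + a*R²/4)
(F(-4)*q)*O(6, 4) = ((30 - 4)*4)*(-½ + (¼)*6 + (¼)*6*4²) = (26*4)*(-½ + 3/2 + (¼)*6*16) = 104*(-½ + 3/2 + 24) = 104*25 = 2600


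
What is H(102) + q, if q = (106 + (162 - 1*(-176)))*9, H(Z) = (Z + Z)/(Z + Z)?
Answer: 3997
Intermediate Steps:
H(Z) = 1 (H(Z) = (2*Z)/((2*Z)) = (2*Z)*(1/(2*Z)) = 1)
q = 3996 (q = (106 + (162 + 176))*9 = (106 + 338)*9 = 444*9 = 3996)
H(102) + q = 1 + 3996 = 3997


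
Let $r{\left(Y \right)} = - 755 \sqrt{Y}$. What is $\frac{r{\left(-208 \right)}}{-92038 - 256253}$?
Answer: $\frac{3020 i \sqrt{13}}{348291} \approx 0.031263 i$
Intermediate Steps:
$\frac{r{\left(-208 \right)}}{-92038 - 256253} = \frac{\left(-755\right) \sqrt{-208}}{-92038 - 256253} = \frac{\left(-755\right) 4 i \sqrt{13}}{-92038 - 256253} = \frac{\left(-3020\right) i \sqrt{13}}{-348291} = - 3020 i \sqrt{13} \left(- \frac{1}{348291}\right) = \frac{3020 i \sqrt{13}}{348291}$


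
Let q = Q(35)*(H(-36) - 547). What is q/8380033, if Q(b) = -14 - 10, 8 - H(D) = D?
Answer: 12072/8380033 ≈ 0.0014406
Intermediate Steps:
H(D) = 8 - D
Q(b) = -24
q = 12072 (q = -24*((8 - 1*(-36)) - 547) = -24*((8 + 36) - 547) = -24*(44 - 547) = -24*(-503) = 12072)
q/8380033 = 12072/8380033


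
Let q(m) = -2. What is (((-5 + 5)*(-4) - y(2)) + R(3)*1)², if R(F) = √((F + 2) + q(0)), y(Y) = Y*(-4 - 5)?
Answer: (18 + √3)² ≈ 389.35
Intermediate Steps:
y(Y) = -9*Y (y(Y) = Y*(-9) = -9*Y)
R(F) = √F (R(F) = √((F + 2) - 2) = √((2 + F) - 2) = √F)
(((-5 + 5)*(-4) - y(2)) + R(3)*1)² = (((-5 + 5)*(-4) - (-9)*2) + √3*1)² = ((0*(-4) - 1*(-18)) + √3)² = ((0 + 18) + √3)² = (18 + √3)²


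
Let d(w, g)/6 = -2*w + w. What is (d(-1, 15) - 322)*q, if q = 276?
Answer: -87216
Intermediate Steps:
d(w, g) = -6*w (d(w, g) = 6*(-2*w + w) = 6*(-w) = -6*w)
(d(-1, 15) - 322)*q = (-6*(-1) - 322)*276 = (6 - 322)*276 = -316*276 = -87216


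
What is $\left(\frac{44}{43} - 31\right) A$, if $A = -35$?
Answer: $\frac{45115}{43} \approx 1049.2$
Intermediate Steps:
$\left(\frac{44}{43} - 31\right) A = \left(\frac{44}{43} - 31\right) \left(-35\right) = \left(- \frac{1289}{43}\right) \left(-35\right) = \frac{45115}{43}$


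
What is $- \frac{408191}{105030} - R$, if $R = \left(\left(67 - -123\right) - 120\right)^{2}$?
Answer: $- \frac{515055191}{105030} \approx -4903.9$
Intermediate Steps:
$R = 4900$ ($R = \left(\left(67 + 123\right) - 120\right)^{2} = \left(190 - 120\right)^{2} = 70^{2} = 4900$)
$- \frac{408191}{105030} - R = - \frac{408191}{105030} - 4900 = - \frac{515055191}{105030}$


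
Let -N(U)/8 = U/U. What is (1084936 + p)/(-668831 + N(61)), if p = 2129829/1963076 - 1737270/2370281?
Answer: -5048254135854790645/3112135787253322684 ≈ -1.6221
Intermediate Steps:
N(U) = -8 (N(U) = -8*U/U = -8*1 = -8)
p = 1637900169429/4653041744356 (p = 2129829*(1/1963076) - 1737270*1/2370281 = 2129829/1963076 - 1737270/2370281 = 1637900169429/4653041744356 ≈ 0.35201)
(1084936 + p)/(-668831 + N(61)) = (1084936 + 1637900169429/4653041744356)/(-668831 - 8) = (5048254135854790645/4653041744356)/(-668839) = (5048254135854790645/4653041744356)*(-1/668839) = -5048254135854790645/3112135787253322684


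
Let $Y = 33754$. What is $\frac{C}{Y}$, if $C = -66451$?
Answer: $- \frac{9493}{4822} \approx -1.9687$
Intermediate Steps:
$\frac{C}{Y} = - \frac{66451}{33754} = \left(-66451\right) \frac{1}{33754} = - \frac{9493}{4822}$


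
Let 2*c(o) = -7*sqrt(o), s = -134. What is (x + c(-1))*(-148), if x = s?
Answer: 19832 + 518*I ≈ 19832.0 + 518.0*I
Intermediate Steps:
x = -134
c(o) = -7*sqrt(o)/2 (c(o) = (-7*sqrt(o))/2 = -7*sqrt(o)/2)
(x + c(-1))*(-148) = (-134 - 7*I/2)*(-148) = 19832 + 518*I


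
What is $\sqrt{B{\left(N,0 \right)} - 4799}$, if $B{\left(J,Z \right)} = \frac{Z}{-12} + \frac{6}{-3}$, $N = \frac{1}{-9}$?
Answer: $i \sqrt{4801} \approx 69.289 i$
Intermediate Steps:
$N = - \frac{1}{9} \approx -0.11111$
$B{\left(J,Z \right)} = -2 - \frac{Z}{12}$ ($B{\left(J,Z \right)} = Z \left(- \frac{1}{12}\right) + 6 \left(- \frac{1}{3}\right) = - \frac{Z}{12} - 2 = -2 - \frac{Z}{12}$)
$\sqrt{B{\left(N,0 \right)} - 4799} = \sqrt{\left(-2 - 0\right) - 4799} = \sqrt{\left(-2 + 0\right) - 4799} = \sqrt{-2 - 4799} = \sqrt{-4801} = i \sqrt{4801}$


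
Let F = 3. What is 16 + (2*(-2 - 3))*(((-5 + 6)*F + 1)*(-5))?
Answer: 216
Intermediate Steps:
16 + (2*(-2 - 3))*(((-5 + 6)*F + 1)*(-5)) = 16 + (2*(-2 - 3))*(((-5 + 6)*3 + 1)*(-5)) = 16 + (2*(-5))*((1*3 + 1)*(-5)) = 16 - 10*(3 + 1)*(-5) = 16 - 40*(-5) = 16 - 10*(-20) = 16 + 200 = 216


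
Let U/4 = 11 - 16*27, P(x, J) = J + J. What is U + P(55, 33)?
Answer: -1618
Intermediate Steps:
P(x, J) = 2*J
U = -1684 (U = 4*(11 - 16*27) = 4*(11 - 432) = 4*(-421) = -1684)
U + P(55, 33) = -1684 + 2*33 = -1684 + 66 = -1618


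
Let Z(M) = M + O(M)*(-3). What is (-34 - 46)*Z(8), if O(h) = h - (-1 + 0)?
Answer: 1520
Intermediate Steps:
O(h) = 1 + h (O(h) = h - 1*(-1) = h + 1 = 1 + h)
Z(M) = -3 - 2*M (Z(M) = M + (1 + M)*(-3) = M + (-3 - 3*M) = -3 - 2*M)
(-34 - 46)*Z(8) = (-34 - 46)*(-3 - 2*8) = -80*(-3 - 16) = -80*(-19) = 1520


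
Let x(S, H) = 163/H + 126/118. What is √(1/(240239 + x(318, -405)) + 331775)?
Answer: 2*√2733299139340440910340915/5740526803 ≈ 576.00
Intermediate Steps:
x(S, H) = 63/59 + 163/H (x(S, H) = 163/H + 126*(1/118) = 163/H + 63/59 = 63/59 + 163/H)
√(1/(240239 + x(318, -405)) + 331775) = √(1/(240239 + (63/59 + 163/(-405))) + 331775) = √(1/(240239 + (63/59 + 163*(-1/405))) + 331775) = √(1/(240239 + (63/59 - 163/405)) + 331775) = √(1/(240239 + 15898/23895) + 331775) = √(1/(5740526803/23895) + 331775) = √(23895/5740526803 + 331775) = √(1904563280089220/5740526803) = 2*√2733299139340440910340915/5740526803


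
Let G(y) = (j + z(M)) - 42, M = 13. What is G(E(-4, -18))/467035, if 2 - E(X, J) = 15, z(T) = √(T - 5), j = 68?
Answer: 26/467035 + 2*√2/467035 ≈ 6.1726e-5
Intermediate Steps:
z(T) = √(-5 + T)
E(X, J) = -13 (E(X, J) = 2 - 1*15 = 2 - 15 = -13)
G(y) = 26 + 2*√2 (G(y) = (68 + √(-5 + 13)) - 42 = (68 + √8) - 42 = (68 + 2*√2) - 42 = 26 + 2*√2)
G(E(-4, -18))/467035 = (26 + 2*√2)/467035 = (26 + 2*√2)*(1/467035) = 26/467035 + 2*√2/467035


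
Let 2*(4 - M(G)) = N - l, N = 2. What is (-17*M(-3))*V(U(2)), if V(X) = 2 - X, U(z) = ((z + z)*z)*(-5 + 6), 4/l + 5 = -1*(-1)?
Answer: 255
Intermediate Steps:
l = -1 (l = 4/(-5 - 1*(-1)) = 4/(-5 + 1) = 4/(-4) = 4*(-1/4) = -1)
U(z) = 2*z**2 (U(z) = ((2*z)*z)*1 = (2*z**2)*1 = 2*z**2)
M(G) = 5/2 (M(G) = 4 - (2 - 1*(-1))/2 = 4 - (2 + 1)/2 = 4 - 1/2*3 = 4 - 3/2 = 5/2)
(-17*M(-3))*V(U(2)) = (-17*5/2)*(2 - 2*2**2) = -85*(2 - 2*4)/2 = -85*(2 - 1*8)/2 = -85*(2 - 8)/2 = -85/2*(-6) = 255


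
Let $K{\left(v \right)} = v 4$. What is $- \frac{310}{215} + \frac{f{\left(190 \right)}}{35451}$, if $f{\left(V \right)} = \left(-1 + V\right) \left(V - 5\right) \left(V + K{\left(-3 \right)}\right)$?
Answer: $\frac{9830524}{56459} \approx 174.12$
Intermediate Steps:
$K{\left(v \right)} = 4 v$
$f{\left(V \right)} = \left(-1 + V\right) \left(-12 + V\right) \left(-5 + V\right)$ ($f{\left(V \right)} = \left(-1 + V\right) \left(V - 5\right) \left(V + 4 \left(-3\right)\right) = \left(-1 + V\right) \left(-5 + V\right) \left(V - 12\right) = \left(-1 + V\right) \left(-5 + V\right) \left(-12 + V\right) = \left(-1 + V\right) \left(-12 + V\right) \left(-5 + V\right)$)
$- \frac{310}{215} + \frac{f{\left(190 \right)}}{35451} = - \frac{310}{215} + \frac{-60 + 190^{3} - 18 \cdot 190^{2} + 77 \cdot 190}{35451} = \left(-310\right) \frac{1}{215} + \left(-60 + 6859000 - 649800 + 14630\right) \frac{1}{35451} = - \frac{62}{43} + \left(-60 + 6859000 - 649800 + 14630\right) \frac{1}{35451} = - \frac{62}{43} + 6223770 \cdot \frac{1}{35451} = - \frac{62}{43} + \frac{230510}{1313} = \frac{9830524}{56459}$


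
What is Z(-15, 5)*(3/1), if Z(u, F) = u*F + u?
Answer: -270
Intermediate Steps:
Z(u, F) = u + F*u (Z(u, F) = F*u + u = u + F*u)
Z(-15, 5)*(3/1) = (-15*(1 + 5))*(3/1) = (-15*6)*(3*1) = -90*3 = -270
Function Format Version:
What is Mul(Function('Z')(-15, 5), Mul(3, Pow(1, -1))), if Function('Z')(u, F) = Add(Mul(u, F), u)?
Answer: -270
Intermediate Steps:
Function('Z')(u, F) = Add(u, Mul(F, u)) (Function('Z')(u, F) = Add(Mul(F, u), u) = Add(u, Mul(F, u)))
Mul(Function('Z')(-15, 5), Mul(3, Pow(1, -1))) = Mul(Mul(-15, Add(1, 5)), Mul(3, Pow(1, -1))) = Mul(Mul(-15, 6), Mul(3, 1)) = Mul(-90, 3) = -270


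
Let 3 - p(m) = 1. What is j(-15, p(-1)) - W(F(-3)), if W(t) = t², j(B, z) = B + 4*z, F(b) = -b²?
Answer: -88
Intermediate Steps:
p(m) = 2 (p(m) = 3 - 1*1 = 3 - 1 = 2)
j(-15, p(-1)) - W(F(-3)) = (-15 + 4*2) - (-1*(-3)²)² = (-15 + 8) - (-1*9)² = -7 - 1*(-9)² = -7 - 1*81 = -7 - 81 = -88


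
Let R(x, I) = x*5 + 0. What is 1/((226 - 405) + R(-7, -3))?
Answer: -1/214 ≈ -0.0046729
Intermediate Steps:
R(x, I) = 5*x (R(x, I) = 5*x + 0 = 5*x)
1/((226 - 405) + R(-7, -3)) = 1/((226 - 405) + 5*(-7)) = 1/(-179 - 35) = 1/(-214) = -1/214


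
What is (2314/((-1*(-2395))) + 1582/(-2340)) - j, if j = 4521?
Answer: -2533541443/560430 ≈ -4520.7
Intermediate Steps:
(2314/((-1*(-2395))) + 1582/(-2340)) - j = (2314/((-1*(-2395))) + 1582/(-2340)) - 1*4521 = (2314/2395 + 1582*(-1/2340)) - 4521 = (2314*(1/2395) - 791/1170) - 4521 = (2314/2395 - 791/1170) - 4521 = 162587/560430 - 4521 = -2533541443/560430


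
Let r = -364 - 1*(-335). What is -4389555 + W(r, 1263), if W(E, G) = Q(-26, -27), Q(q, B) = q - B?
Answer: -4389554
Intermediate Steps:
r = -29 (r = -364 + 335 = -29)
W(E, G) = 1 (W(E, G) = -26 - 1*(-27) = -26 + 27 = 1)
-4389555 + W(r, 1263) = -4389555 + 1 = -4389554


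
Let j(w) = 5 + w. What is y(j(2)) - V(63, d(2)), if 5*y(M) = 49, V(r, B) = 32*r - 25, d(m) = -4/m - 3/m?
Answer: -9906/5 ≈ -1981.2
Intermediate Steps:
d(m) = -7/m
V(r, B) = -25 + 32*r
y(M) = 49/5 (y(M) = (1/5)*49 = 49/5)
y(j(2)) - V(63, d(2)) = 49/5 - (-25 + 32*63) = 49/5 - (-25 + 2016) = 49/5 - 1*1991 = 49/5 - 1991 = -9906/5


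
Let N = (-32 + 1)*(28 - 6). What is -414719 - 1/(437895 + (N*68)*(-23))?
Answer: -623962568418/1504543 ≈ -4.1472e+5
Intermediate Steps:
N = -682 (N = -31*22 = -682)
-414719 - 1/(437895 + (N*68)*(-23)) = -414719 - 1/(437895 - 682*68*(-23)) = -414719 - 1/(437895 - 46376*(-23)) = -414719 - 1/(437895 + 1066648) = -414719 - 1/1504543 = -623962568418/1504543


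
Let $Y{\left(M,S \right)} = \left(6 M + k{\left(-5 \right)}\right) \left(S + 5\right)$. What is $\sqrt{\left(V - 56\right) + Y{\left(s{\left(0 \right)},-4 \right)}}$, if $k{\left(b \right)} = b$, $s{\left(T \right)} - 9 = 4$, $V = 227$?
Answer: $2 \sqrt{61} \approx 15.62$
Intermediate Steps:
$s{\left(T \right)} = 13$ ($s{\left(T \right)} = 9 + 4 = 13$)
$Y{\left(M,S \right)} = \left(-5 + 6 M\right) \left(5 + S\right)$ ($Y{\left(M,S \right)} = \left(6 M - 5\right) \left(S + 5\right) = \left(-5 + 6 M\right) \left(5 + S\right)$)
$\sqrt{\left(V - 56\right) + Y{\left(s{\left(0 \right)},-4 \right)}} = \sqrt{\left(227 - 56\right) + \left(-25 - -20 + 30 \cdot 13 + 6 \cdot 13 \left(-4\right)\right)} = \sqrt{\left(227 - 56\right) + \left(-25 + 20 + 390 - 312\right)} = \sqrt{171 + 73} = \sqrt{244} = 2 \sqrt{61}$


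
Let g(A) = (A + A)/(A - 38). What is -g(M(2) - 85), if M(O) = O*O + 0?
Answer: -162/119 ≈ -1.3613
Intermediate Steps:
M(O) = O² (M(O) = O² + 0 = O²)
g(A) = 2*A/(-38 + A) (g(A) = (2*A)/(-38 + A) = 2*A/(-38 + A))
-g(M(2) - 85) = -2*(2² - 85)/(-38 + (2² - 85)) = -2*(4 - 85)/(-38 + (4 - 85)) = -2*(-81)/(-38 - 81) = -2*(-81)/(-119) = -2*(-81)*(-1)/119 = -1*162/119 = -162/119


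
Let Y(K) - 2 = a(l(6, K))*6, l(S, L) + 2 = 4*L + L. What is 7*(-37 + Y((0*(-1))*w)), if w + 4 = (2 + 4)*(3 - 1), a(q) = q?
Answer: -329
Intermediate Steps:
l(S, L) = -2 + 5*L (l(S, L) = -2 + (4*L + L) = -2 + 5*L)
w = 8 (w = -4 + (2 + 4)*(3 - 1) = -4 + 6*2 = -4 + 12 = 8)
Y(K) = -10 + 30*K (Y(K) = 2 + (-2 + 5*K)*6 = 2 + (-12 + 30*K) = -10 + 30*K)
7*(-37 + Y((0*(-1))*w)) = 7*(-37 + (-10 + 30*((0*(-1))*8))) = 7*(-37 + (-10 + 30*(0*8))) = 7*(-37 + (-10 + 30*0)) = 7*(-37 + (-10 + 0)) = 7*(-37 - 10) = 7*(-47) = -329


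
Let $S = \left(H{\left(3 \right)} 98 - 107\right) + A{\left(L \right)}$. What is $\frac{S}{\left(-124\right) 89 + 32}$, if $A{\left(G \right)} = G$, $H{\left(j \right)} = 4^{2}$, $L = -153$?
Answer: $- \frac{109}{917} \approx -0.11887$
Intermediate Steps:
$H{\left(j \right)} = 16$
$S = 1308$ ($S = \left(16 \cdot 98 - 107\right) - 153 = \left(1568 - 107\right) - 153 = 1461 - 153 = 1308$)
$\frac{S}{\left(-124\right) 89 + 32} = \frac{1308}{\left(-124\right) 89 + 32} = \frac{1308}{-11036 + 32} = \frac{1308}{-11004} = 1308 \left(- \frac{1}{11004}\right) = - \frac{109}{917}$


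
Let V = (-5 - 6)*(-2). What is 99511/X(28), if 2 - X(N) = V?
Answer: -99511/20 ≈ -4975.5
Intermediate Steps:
V = 22 (V = -11*(-2) = 22)
X(N) = -20 (X(N) = 2 - 1*22 = 2 - 22 = -20)
99511/X(28) = 99511/(-20) = 99511*(-1/20) = -99511/20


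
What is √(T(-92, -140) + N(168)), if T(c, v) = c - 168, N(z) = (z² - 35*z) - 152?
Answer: 2*√5483 ≈ 148.09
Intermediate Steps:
N(z) = -152 + z² - 35*z
T(c, v) = -168 + c
√(T(-92, -140) + N(168)) = √((-168 - 92) + (-152 + 168² - 35*168)) = √(-260 + (-152 + 28224 - 5880)) = √(-260 + 22192) = √21932 = 2*√5483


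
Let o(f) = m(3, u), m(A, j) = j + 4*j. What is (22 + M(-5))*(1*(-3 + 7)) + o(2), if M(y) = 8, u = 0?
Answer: 120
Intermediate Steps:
m(A, j) = 5*j
o(f) = 0 (o(f) = 5*0 = 0)
(22 + M(-5))*(1*(-3 + 7)) + o(2) = (22 + 8)*(1*(-3 + 7)) + 0 = 30*(1*4) + 0 = 30*4 + 0 = 120 + 0 = 120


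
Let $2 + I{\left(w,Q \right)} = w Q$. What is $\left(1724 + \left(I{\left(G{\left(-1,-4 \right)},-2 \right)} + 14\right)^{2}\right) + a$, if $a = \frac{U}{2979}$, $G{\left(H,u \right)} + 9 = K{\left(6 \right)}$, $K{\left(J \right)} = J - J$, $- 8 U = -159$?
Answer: $\frac{20845109}{7944} \approx 2624.0$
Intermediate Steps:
$U = \frac{159}{8}$ ($U = \left(- \frac{1}{8}\right) \left(-159\right) = \frac{159}{8} \approx 19.875$)
$K{\left(J \right)} = 0$
$G{\left(H,u \right)} = -9$ ($G{\left(H,u \right)} = -9 + 0 = -9$)
$I{\left(w,Q \right)} = -2 + Q w$ ($I{\left(w,Q \right)} = -2 + w Q = -2 + Q w$)
$a = \frac{53}{7944}$ ($a = \frac{159}{8 \cdot 2979} = \frac{159}{8} \cdot \frac{1}{2979} = \frac{53}{7944} \approx 0.0066717$)
$\left(1724 + \left(I{\left(G{\left(-1,-4 \right)},-2 \right)} + 14\right)^{2}\right) + a = \left(1724 + \left(\left(-2 - -18\right) + 14\right)^{2}\right) + \frac{53}{7944} = \left(1724 + \left(\left(-2 + 18\right) + 14\right)^{2}\right) + \frac{53}{7944} = \left(1724 + \left(16 + 14\right)^{2}\right) + \frac{53}{7944} = \left(1724 + 30^{2}\right) + \frac{53}{7944} = \left(1724 + 900\right) + \frac{53}{7944} = 2624 + \frac{53}{7944} = \frac{20845109}{7944}$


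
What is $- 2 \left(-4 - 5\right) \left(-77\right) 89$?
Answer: $-123354$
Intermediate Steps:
$- 2 \left(-4 - 5\right) \left(-77\right) 89 = \left(-2\right) \left(-9\right) \left(-77\right) 89 = 18 \left(-77\right) 89 = \left(-1386\right) 89 = -123354$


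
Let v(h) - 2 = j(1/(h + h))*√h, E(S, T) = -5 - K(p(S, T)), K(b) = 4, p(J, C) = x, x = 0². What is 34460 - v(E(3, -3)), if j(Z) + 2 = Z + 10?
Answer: 34458 - 143*I/6 ≈ 34458.0 - 23.833*I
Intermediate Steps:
x = 0
p(J, C) = 0
j(Z) = 8 + Z (j(Z) = -2 + (Z + 10) = -2 + (10 + Z) = 8 + Z)
E(S, T) = -9 (E(S, T) = -5 - 1*4 = -5 - 4 = -9)
v(h) = 2 + √h*(8 + 1/(2*h)) (v(h) = 2 + (8 + 1/(h + h))*√h = 2 + (8 + 1/(2*h))*√h = 2 + √h*(8 + 1/(2*h)))
34460 - v(E(3, -3)) = 34460 - (2 + 1/(2*√(-9)) + 8*√(-9)) = 34460 - (2 + (-I/3)/2 + 8*(3*I)) = 34460 - (2 - I/6 + 24*I) = 34460 - (2 + 143*I/6) = 34460 + (-2 - 143*I/6) = 34458 - 143*I/6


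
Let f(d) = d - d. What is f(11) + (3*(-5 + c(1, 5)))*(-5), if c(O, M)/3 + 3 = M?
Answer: -15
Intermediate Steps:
c(O, M) = -9 + 3*M
f(d) = 0
f(11) + (3*(-5 + c(1, 5)))*(-5) = 0 + (3*(-5 + (-9 + 3*5)))*(-5) = 0 + (3*(-5 + (-9 + 15)))*(-5) = 0 + (3*(-5 + 6))*(-5) = 0 + (3*1)*(-5) = 0 + 3*(-5) = 0 - 15 = -15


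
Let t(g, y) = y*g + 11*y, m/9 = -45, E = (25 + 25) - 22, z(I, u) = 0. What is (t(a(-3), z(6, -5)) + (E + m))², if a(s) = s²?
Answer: 142129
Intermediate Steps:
E = 28 (E = 50 - 22 = 28)
m = -405 (m = 9*(-45) = -405)
t(g, y) = 11*y + g*y (t(g, y) = g*y + 11*y = 11*y + g*y)
(t(a(-3), z(6, -5)) + (E + m))² = (0*(11 + (-3)²) + (28 - 405))² = (0*(11 + 9) - 377)² = (0*20 - 377)² = (0 - 377)² = (-377)² = 142129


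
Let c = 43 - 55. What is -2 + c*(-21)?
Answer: 250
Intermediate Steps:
c = -12
-2 + c*(-21) = -2 - 12*(-21) = -2 + 252 = 250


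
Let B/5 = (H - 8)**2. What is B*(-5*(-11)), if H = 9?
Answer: 275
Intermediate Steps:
B = 5 (B = 5*(9 - 8)**2 = 5*1**2 = 5*1 = 5)
B*(-5*(-11)) = 5*(-5*(-11)) = 5*55 = 275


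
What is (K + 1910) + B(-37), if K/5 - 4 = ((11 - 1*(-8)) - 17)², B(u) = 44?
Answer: 1994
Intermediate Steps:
K = 40 (K = 20 + 5*((11 - 1*(-8)) - 17)² = 20 + 5*((11 + 8) - 17)² = 20 + 5*(19 - 17)² = 20 + 5*2² = 20 + 5*4 = 20 + 20 = 40)
(K + 1910) + B(-37) = (40 + 1910) + 44 = 1950 + 44 = 1994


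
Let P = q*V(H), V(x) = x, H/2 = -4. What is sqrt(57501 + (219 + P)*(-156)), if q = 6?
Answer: 15*sqrt(137) ≈ 175.57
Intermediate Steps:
H = -8 (H = 2*(-4) = -8)
P = -48 (P = 6*(-8) = -48)
sqrt(57501 + (219 + P)*(-156)) = sqrt(57501 + (219 - 48)*(-156)) = sqrt(57501 + 171*(-156)) = sqrt(57501 - 26676) = sqrt(30825) = 15*sqrt(137)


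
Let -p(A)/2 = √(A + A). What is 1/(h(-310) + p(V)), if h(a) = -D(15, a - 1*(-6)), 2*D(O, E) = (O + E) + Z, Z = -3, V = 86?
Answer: 73/10314 + √43/5157 ≈ 0.0083493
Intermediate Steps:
p(A) = -2*√2*√A (p(A) = -2*√(A + A) = -2*√2*√A)
D(O, E) = -3/2 + E/2 + O/2 (D(O, E) = ((O + E) - 3)/2 = ((E + O) - 3)/2 = (-3 + E + O)/2 = -3/2 + E/2 + O/2)
h(a) = -9 - a/2 (h(a) = -(-3/2 + (a - 1*(-6))/2 + (½)*15) = -(-3/2 + (a + 6)/2 + 15/2) = -(-3/2 + (6 + a)/2 + 15/2) = -(-3/2 + (3 + a/2) + 15/2) = -(9 + a/2) = -9 - a/2)
1/(h(-310) + p(V)) = 1/((-9 - ½*(-310)) - 2*√2*√86) = 1/((-9 + 155) - 4*√43) = 1/(146 - 4*√43)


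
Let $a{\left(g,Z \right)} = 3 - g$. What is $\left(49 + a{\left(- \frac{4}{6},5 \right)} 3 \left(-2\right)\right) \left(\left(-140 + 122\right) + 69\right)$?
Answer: $1377$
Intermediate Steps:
$\left(49 + a{\left(- \frac{4}{6},5 \right)} 3 \left(-2\right)\right) \left(\left(-140 + 122\right) + 69\right) = \left(49 + \left(3 - - \frac{4}{6}\right) 3 \left(-2\right)\right) \left(\left(-140 + 122\right) + 69\right) = \left(49 + \left(3 - \left(-4\right) \frac{1}{6}\right) 3 \left(-2\right)\right) \left(-18 + 69\right) = \left(49 + \left(3 - - \frac{2}{3}\right) 3 \left(-2\right)\right) 51 = \left(49 + \left(3 + \frac{2}{3}\right) 3 \left(-2\right)\right) 51 = \left(49 + \frac{11}{3} \cdot 3 \left(-2\right)\right) 51 = \left(49 + 11 \left(-2\right)\right) 51 = \left(49 - 22\right) 51 = 27 \cdot 51 = 1377$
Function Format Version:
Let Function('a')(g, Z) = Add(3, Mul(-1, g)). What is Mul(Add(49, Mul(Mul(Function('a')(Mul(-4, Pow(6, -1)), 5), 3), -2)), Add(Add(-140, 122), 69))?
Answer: 1377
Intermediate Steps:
Mul(Add(49, Mul(Mul(Function('a')(Mul(-4, Pow(6, -1)), 5), 3), -2)), Add(Add(-140, 122), 69)) = Mul(Add(49, Mul(Mul(Add(3, Mul(-1, Mul(-4, Pow(6, -1)))), 3), -2)), Add(Add(-140, 122), 69)) = Mul(Add(49, Mul(Mul(Add(3, Mul(-1, Mul(-4, Rational(1, 6)))), 3), -2)), Add(-18, 69)) = Mul(Add(49, Mul(Mul(Add(3, Mul(-1, Rational(-2, 3))), 3), -2)), 51) = Mul(Add(49, Mul(Mul(Add(3, Rational(2, 3)), 3), -2)), 51) = Mul(Add(49, Mul(Mul(Rational(11, 3), 3), -2)), 51) = Mul(Add(49, Mul(11, -2)), 51) = Mul(Add(49, -22), 51) = Mul(27, 51) = 1377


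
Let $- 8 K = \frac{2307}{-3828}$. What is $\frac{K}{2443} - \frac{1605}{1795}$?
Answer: $- \frac{8004868153}{8952793696} \approx -0.89412$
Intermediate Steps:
$K = \frac{769}{10208}$ ($K = - \frac{2307 \frac{1}{-3828}}{8} = - \frac{2307 \left(- \frac{1}{3828}\right)}{8} = \left(- \frac{1}{8}\right) \left(- \frac{769}{1276}\right) = \frac{769}{10208} \approx 0.075333$)
$\frac{K}{2443} - \frac{1605}{1795} = \frac{769}{10208 \cdot 2443} - \frac{1605}{1795} = \frac{769}{10208} \cdot \frac{1}{2443} - \frac{321}{359} = \frac{769}{24938144} - \frac{321}{359} = - \frac{8004868153}{8952793696}$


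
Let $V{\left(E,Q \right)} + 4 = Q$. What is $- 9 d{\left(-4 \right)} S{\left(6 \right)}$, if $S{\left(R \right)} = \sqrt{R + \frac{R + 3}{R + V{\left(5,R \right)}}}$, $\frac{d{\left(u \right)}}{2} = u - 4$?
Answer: $36 \sqrt{114} \approx 384.38$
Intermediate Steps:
$V{\left(E,Q \right)} = -4 + Q$
$d{\left(u \right)} = -8 + 2 u$ ($d{\left(u \right)} = 2 \left(u - 4\right) = 2 \left(-4 + u\right) = -8 + 2 u$)
$S{\left(R \right)} = \sqrt{R + \frac{3 + R}{-4 + 2 R}}$ ($S{\left(R \right)} = \sqrt{R + \frac{R + 3}{R + \left(-4 + R\right)}} = \sqrt{R + \frac{3 + R}{-4 + 2 R}}$)
$- 9 d{\left(-4 \right)} S{\left(6 \right)} = - 9 \left(-8 + 2 \left(-4\right)\right) \frac{\sqrt{2} \sqrt{\frac{3 + 6 + 2 \cdot 6 \left(-2 + 6\right)}{-2 + 6}}}{2} = - 9 \left(-8 - 8\right) \frac{\sqrt{2} \sqrt{\frac{3 + 6 + 2 \cdot 6 \cdot 4}{4}}}{2} = \left(-9\right) \left(-16\right) \frac{\sqrt{2} \sqrt{\frac{3 + 6 + 48}{4}}}{2} = 144 \frac{\sqrt{2} \sqrt{\frac{1}{4} \cdot 57}}{2} = 144 \frac{\sqrt{2} \sqrt{\frac{57}{4}}}{2} = 144 \frac{\sqrt{2} \frac{\sqrt{57}}{2}}{2} = 144 \frac{\sqrt{114}}{4} = 36 \sqrt{114}$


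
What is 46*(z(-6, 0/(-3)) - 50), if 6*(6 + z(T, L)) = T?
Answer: -2622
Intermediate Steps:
z(T, L) = -6 + T/6
46*(z(-6, 0/(-3)) - 50) = 46*((-6 + (1/6)*(-6)) - 50) = 46*((-6 - 1) - 50) = 46*(-7 - 50) = 46*(-57) = -2622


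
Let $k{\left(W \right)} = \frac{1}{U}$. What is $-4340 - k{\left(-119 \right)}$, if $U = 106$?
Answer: $- \frac{460041}{106} \approx -4340.0$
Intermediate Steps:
$k{\left(W \right)} = \frac{1}{106}$
$-4340 - k{\left(-119 \right)} = -4340 - \frac{1}{106} = - \frac{460041}{106}$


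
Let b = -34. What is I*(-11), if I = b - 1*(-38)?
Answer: -44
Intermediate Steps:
I = 4 (I = -34 - 1*(-38) = -34 + 38 = 4)
I*(-11) = 4*(-11) = -44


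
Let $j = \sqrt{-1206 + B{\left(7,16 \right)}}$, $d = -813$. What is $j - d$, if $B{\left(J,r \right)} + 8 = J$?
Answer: $813 + i \sqrt{1207} \approx 813.0 + 34.742 i$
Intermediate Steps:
$B{\left(J,r \right)} = -8 + J$
$j = i \sqrt{1207}$ ($j = \sqrt{-1206 + \left(-8 + 7\right)} = \sqrt{-1206 - 1} = \sqrt{-1207} = i \sqrt{1207} \approx 34.742 i$)
$j - d = i \sqrt{1207} - -813 = i \sqrt{1207} + 813 = 813 + i \sqrt{1207}$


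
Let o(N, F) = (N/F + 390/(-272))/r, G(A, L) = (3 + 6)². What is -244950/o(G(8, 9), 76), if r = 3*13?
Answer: 8228360400/317 ≈ 2.5957e+7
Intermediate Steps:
G(A, L) = 81 (G(A, L) = 9² = 81)
r = 39
o(N, F) = -5/136 + N/(39*F) (o(N, F) = (N/F + 390/(-272))/39 = (N/F + 390*(-1/272))*(1/39) = (N/F - 195/136)*(1/39) = (-195/136 + N/F)*(1/39) = -5/136 + N/(39*F))
-244950/o(G(8, 9), 76) = -244950/(-5/136 + (1/39)*81/76) = -244950/(-5/136 + (1/39)*81*(1/76)) = -244950/(-5/136 + 27/988) = -244950/(-317/33592) = -244950*(-33592/317) = 8228360400/317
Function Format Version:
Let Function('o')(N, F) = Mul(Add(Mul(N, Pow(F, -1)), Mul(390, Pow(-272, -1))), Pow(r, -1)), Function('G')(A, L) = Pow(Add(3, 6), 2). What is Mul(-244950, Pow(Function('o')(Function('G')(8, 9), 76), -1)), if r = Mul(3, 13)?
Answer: Rational(8228360400, 317) ≈ 2.5957e+7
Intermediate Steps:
Function('G')(A, L) = 81 (Function('G')(A, L) = Pow(9, 2) = 81)
r = 39
Function('o')(N, F) = Add(Rational(-5, 136), Mul(Rational(1, 39), N, Pow(F, -1))) (Function('o')(N, F) = Mul(Add(Mul(N, Pow(F, -1)), Mul(390, Pow(-272, -1))), Pow(39, -1)) = Mul(Add(Mul(N, Pow(F, -1)), Mul(390, Rational(-1, 272))), Rational(1, 39)) = Mul(Add(Mul(N, Pow(F, -1)), Rational(-195, 136)), Rational(1, 39)) = Mul(Add(Rational(-195, 136), Mul(N, Pow(F, -1))), Rational(1, 39)) = Add(Rational(-5, 136), Mul(Rational(1, 39), N, Pow(F, -1))))
Mul(-244950, Pow(Function('o')(Function('G')(8, 9), 76), -1)) = Mul(-244950, Pow(Add(Rational(-5, 136), Mul(Rational(1, 39), 81, Pow(76, -1))), -1)) = Mul(-244950, Pow(Add(Rational(-5, 136), Mul(Rational(1, 39), 81, Rational(1, 76))), -1)) = Mul(-244950, Pow(Add(Rational(-5, 136), Rational(27, 988)), -1)) = Mul(-244950, Pow(Rational(-317, 33592), -1)) = Mul(-244950, Rational(-33592, 317)) = Rational(8228360400, 317)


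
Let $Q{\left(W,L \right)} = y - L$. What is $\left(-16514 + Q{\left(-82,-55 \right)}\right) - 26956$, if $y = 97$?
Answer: $-43318$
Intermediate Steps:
$Q{\left(W,L \right)} = 97 - L$
$\left(-16514 + Q{\left(-82,-55 \right)}\right) - 26956 = \left(-16514 + \left(97 - -55\right)\right) - 26956 = \left(-16514 + \left(97 + 55\right)\right) - 26956 = \left(-16514 + 152\right) - 26956 = -16362 - 26956 = -43318$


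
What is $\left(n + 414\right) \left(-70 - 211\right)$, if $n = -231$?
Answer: $-51423$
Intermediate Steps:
$\left(n + 414\right) \left(-70 - 211\right) = \left(-231 + 414\right) \left(-70 - 211\right) = 183 \left(-281\right) = -51423$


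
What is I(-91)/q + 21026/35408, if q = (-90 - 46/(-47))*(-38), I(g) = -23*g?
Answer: 426630385/351849296 ≈ 1.2125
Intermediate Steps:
q = 158992/47 (q = (-90 - 46*(-1/47))*(-38) = (-90 + 46/47)*(-38) = -4184/47*(-38) = 158992/47 ≈ 3382.8)
I(-91)/q + 21026/35408 = (-23*(-91))/(158992/47) + 21026/35408 = 2093*(47/158992) + 21026*(1/35408) = 98371/158992 + 10513/17704 = 426630385/351849296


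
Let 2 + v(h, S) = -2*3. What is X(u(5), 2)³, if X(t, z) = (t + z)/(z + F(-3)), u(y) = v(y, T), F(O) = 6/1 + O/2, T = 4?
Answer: -1728/2197 ≈ -0.78653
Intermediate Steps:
F(O) = 6 + O/2 (F(O) = 6*1 + O*(½) = 6 + O/2)
v(h, S) = -8 (v(h, S) = -2 - 2*3 = -2 - 6 = -8)
u(y) = -8
X(t, z) = (t + z)/(9/2 + z) (X(t, z) = (t + z)/(z + (6 + (½)*(-3))) = (t + z)/(z + (6 - 3/2)) = (t + z)/(z + 9/2) = (t + z)/(9/2 + z))
X(u(5), 2)³ = (2*(-8 + 2)/(9 + 2*2))³ = (2*(-6)/(9 + 4))³ = (2*(-6)/13)³ = (2*(1/13)*(-6))³ = (-12/13)³ = -1728/2197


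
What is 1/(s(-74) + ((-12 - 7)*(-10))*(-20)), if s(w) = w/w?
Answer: -1/3799 ≈ -0.00026323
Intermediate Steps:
s(w) = 1
1/(s(-74) + ((-12 - 7)*(-10))*(-20)) = 1/(1 + ((-12 - 7)*(-10))*(-20)) = 1/(1 - 19*(-10)*(-20)) = 1/(1 + 190*(-20)) = 1/(1 - 3800) = 1/(-3799) = -1/3799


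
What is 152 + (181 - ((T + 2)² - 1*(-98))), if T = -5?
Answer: 226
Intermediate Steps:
152 + (181 - ((T + 2)² - 1*(-98))) = 152 + (181 - ((-5 + 2)² - 1*(-98))) = 152 + (181 - ((-3)² + 98)) = 152 + (181 - (9 + 98)) = 152 + (181 - 1*107) = 152 + (181 - 107) = 152 + 74 = 226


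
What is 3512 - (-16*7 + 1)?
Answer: 3623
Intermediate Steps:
3512 - (-16*7 + 1) = 3512 - (-112 + 1) = 3512 - 1*(-111) = 3512 + 111 = 3623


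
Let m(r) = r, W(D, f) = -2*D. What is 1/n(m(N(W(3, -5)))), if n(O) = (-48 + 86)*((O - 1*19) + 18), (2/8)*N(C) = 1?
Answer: 1/114 ≈ 0.0087719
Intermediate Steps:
N(C) = 4 (N(C) = 4*1 = 4)
n(O) = -38 + 38*O (n(O) = 38*((O - 19) + 18) = 38*((-19 + O) + 18) = 38*(-1 + O) = -38 + 38*O)
1/n(m(N(W(3, -5)))) = 1/(-38 + 38*4) = 1/(-38 + 152) = 1/114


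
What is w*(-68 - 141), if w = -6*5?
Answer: 6270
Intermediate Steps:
w = -30
w*(-68 - 141) = -30*(-68 - 141) = -30*(-209) = 6270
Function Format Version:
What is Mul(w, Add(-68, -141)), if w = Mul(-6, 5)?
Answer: 6270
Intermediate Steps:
w = -30
Mul(w, Add(-68, -141)) = Mul(-30, Add(-68, -141)) = Mul(-30, -209) = 6270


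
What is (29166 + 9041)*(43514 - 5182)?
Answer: 1464550724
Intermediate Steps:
(29166 + 9041)*(43514 - 5182) = 38207*38332 = 1464550724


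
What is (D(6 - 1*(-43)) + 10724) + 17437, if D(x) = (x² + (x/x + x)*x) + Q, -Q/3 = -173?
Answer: 33531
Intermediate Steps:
Q = 519 (Q = -3*(-173) = 519)
D(x) = 519 + x² + x*(1 + x) (D(x) = (x² + (x/x + x)*x) + 519 = (x² + (1 + x)*x) + 519 = (x² + x*(1 + x)) + 519 = 519 + x² + x*(1 + x))
(D(6 - 1*(-43)) + 10724) + 17437 = ((519 + (6 - 1*(-43)) + 2*(6 - 1*(-43))²) + 10724) + 17437 = ((519 + (6 + 43) + 2*(6 + 43)²) + 10724) + 17437 = ((519 + 49 + 2*49²) + 10724) + 17437 = ((519 + 49 + 2*2401) + 10724) + 17437 = ((519 + 49 + 4802) + 10724) + 17437 = (5370 + 10724) + 17437 = 16094 + 17437 = 33531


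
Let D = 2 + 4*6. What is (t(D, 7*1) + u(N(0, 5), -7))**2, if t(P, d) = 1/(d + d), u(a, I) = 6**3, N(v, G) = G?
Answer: 9150625/196 ≈ 46687.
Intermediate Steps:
u(a, I) = 216
D = 26 (D = 2 + 24 = 26)
t(P, d) = 1/(2*d)
(t(D, 7*1) + u(N(0, 5), -7))**2 = (1/(2*((7*1))) + 216)**2 = ((1/2)/7 + 216)**2 = ((1/2)*(1/7) + 216)**2 = (1/14 + 216)**2 = (3025/14)**2 = 9150625/196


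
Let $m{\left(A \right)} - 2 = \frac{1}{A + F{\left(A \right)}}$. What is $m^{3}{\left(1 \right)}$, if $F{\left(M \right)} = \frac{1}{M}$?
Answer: $\frac{125}{8} \approx 15.625$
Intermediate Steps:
$m{\left(A \right)} = 2 + \frac{1}{A + \frac{1}{A}}$
$m^{3}{\left(1 \right)} = \left(\frac{2 + 1 \left(1 + 2 \cdot 1\right)}{1 + 1^{2}}\right)^{3} = \left(\frac{2 + 1 \left(1 + 2\right)}{1 + 1}\right)^{3} = \left(\frac{2 + 1 \cdot 3}{2}\right)^{3} = \left(\frac{2 + 3}{2}\right)^{3} = \left(\frac{1}{2} \cdot 5\right)^{3} = \left(\frac{5}{2}\right)^{3} = \frac{125}{8}$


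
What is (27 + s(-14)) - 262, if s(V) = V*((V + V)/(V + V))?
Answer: -249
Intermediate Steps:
s(V) = V (s(V) = V*((2*V)/((2*V))) = V*((2*V)*(1/(2*V))) = V*1 = V)
(27 + s(-14)) - 262 = (27 - 14) - 262 = 13 - 262 = -249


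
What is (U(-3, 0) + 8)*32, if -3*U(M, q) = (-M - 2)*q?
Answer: 256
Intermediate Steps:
U(M, q) = -q*(-2 - M)/3 (U(M, q) = -(-M - 2)*q/3 = -(-2 - M)*q/3 = -q*(-2 - M)/3)
(U(-3, 0) + 8)*32 = ((⅓)*0*(2 - 3) + 8)*32 = ((⅓)*0*(-1) + 8)*32 = (0 + 8)*32 = 8*32 = 256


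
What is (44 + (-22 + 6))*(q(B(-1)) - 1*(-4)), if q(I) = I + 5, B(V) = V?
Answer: 224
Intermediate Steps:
q(I) = 5 + I
(44 + (-22 + 6))*(q(B(-1)) - 1*(-4)) = (44 + (-22 + 6))*((5 - 1) - 1*(-4)) = (44 - 16)*(4 + 4) = 28*8 = 224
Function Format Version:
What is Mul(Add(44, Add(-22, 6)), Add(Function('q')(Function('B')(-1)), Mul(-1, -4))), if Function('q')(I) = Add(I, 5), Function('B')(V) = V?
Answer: 224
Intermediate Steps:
Function('q')(I) = Add(5, I)
Mul(Add(44, Add(-22, 6)), Add(Function('q')(Function('B')(-1)), Mul(-1, -4))) = Mul(Add(44, Add(-22, 6)), Add(Add(5, -1), Mul(-1, -4))) = Mul(Add(44, -16), Add(4, 4)) = Mul(28, 8) = 224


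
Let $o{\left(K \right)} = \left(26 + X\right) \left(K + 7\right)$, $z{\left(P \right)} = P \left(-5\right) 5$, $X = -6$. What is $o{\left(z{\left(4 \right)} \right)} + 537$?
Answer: $-1323$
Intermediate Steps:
$z{\left(P \right)} = - 25 P$ ($z{\left(P \right)} = - 5 P 5 = - 25 P$)
$o{\left(K \right)} = 140 + 20 K$ ($o{\left(K \right)} = \left(26 - 6\right) \left(K + 7\right) = 20 \left(7 + K\right) = 140 + 20 K$)
$o{\left(z{\left(4 \right)} \right)} + 537 = \left(140 + 20 \left(\left(-25\right) 4\right)\right) + 537 = \left(140 + 20 \left(-100\right)\right) + 537 = \left(140 - 2000\right) + 537 = -1860 + 537 = -1323$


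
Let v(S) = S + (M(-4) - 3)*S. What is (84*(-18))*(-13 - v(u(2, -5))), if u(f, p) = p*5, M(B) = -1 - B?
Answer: -18144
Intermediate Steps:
u(f, p) = 5*p
v(S) = S (v(S) = S + ((-1 - 1*(-4)) - 3)*S = S + ((-1 + 4) - 3)*S = S + (3 - 3)*S = S + 0*S = S + 0 = S)
(84*(-18))*(-13 - v(u(2, -5))) = (84*(-18))*(-13 - 5*(-5)) = -1512*(-13 - 1*(-25)) = -1512*(-13 + 25) = -1512*12 = -18144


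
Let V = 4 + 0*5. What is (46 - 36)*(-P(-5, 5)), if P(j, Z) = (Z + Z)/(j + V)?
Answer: 100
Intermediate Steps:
V = 4 (V = 4 + 0 = 4)
P(j, Z) = 2*Z/(4 + j) (P(j, Z) = (Z + Z)/(j + 4) = (2*Z)/(4 + j) = 2*Z/(4 + j))
(46 - 36)*(-P(-5, 5)) = (46 - 36)*(-2*5/(4 - 5)) = 10*(-2*5/(-1)) = 10*(-2*5*(-1)) = 10*(-1*(-10)) = 10*10 = 100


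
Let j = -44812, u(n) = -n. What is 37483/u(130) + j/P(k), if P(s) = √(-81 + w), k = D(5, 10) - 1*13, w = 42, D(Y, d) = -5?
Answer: -37483/130 + 44812*I*√39/39 ≈ -288.33 + 7175.7*I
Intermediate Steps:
k = -18 (k = -5 - 1*13 = -5 - 13 = -18)
P(s) = I*√39 (P(s) = √(-81 + 42) = √(-39) = I*√39)
37483/u(130) + j/P(k) = 37483/((-1*130)) - 44812*(-I*√39/39) = 37483/(-130) - (-44812)*I*√39/39 = 37483*(-1/130) + 44812*I*√39/39 = -37483/130 + 44812*I*√39/39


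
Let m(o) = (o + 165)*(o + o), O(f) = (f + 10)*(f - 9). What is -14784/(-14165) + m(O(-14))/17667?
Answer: 931023448/250253055 ≈ 3.7203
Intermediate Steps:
O(f) = (-9 + f)*(10 + f) (O(f) = (10 + f)*(-9 + f) = (-9 + f)*(10 + f))
m(o) = 2*o*(165 + o) (m(o) = (165 + o)*(2*o) = 2*o*(165 + o))
-14784/(-14165) + m(O(-14))/17667 = -14784/(-14165) + (2*(-90 - 14 + (-14)²)*(165 + (-90 - 14 + (-14)²)))/17667 = -14784*(-1/14165) + (2*(-90 - 14 + 196)*(165 + (-90 - 14 + 196)))*(1/17667) = 14784/14165 + (2*92*(165 + 92))*(1/17667) = 14784/14165 + (2*92*257)*(1/17667) = 14784/14165 + 47288*(1/17667) = 14784/14165 + 47288/17667 = 931023448/250253055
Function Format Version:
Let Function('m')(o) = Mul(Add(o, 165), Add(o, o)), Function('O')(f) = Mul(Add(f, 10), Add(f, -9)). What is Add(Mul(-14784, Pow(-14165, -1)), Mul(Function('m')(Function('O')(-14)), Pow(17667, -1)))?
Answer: Rational(931023448, 250253055) ≈ 3.7203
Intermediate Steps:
Function('O')(f) = Mul(Add(-9, f), Add(10, f)) (Function('O')(f) = Mul(Add(10, f), Add(-9, f)) = Mul(Add(-9, f), Add(10, f)))
Function('m')(o) = Mul(2, o, Add(165, o)) (Function('m')(o) = Mul(Add(165, o), Mul(2, o)) = Mul(2, o, Add(165, o)))
Add(Mul(-14784, Pow(-14165, -1)), Mul(Function('m')(Function('O')(-14)), Pow(17667, -1))) = Add(Mul(-14784, Pow(-14165, -1)), Mul(Mul(2, Add(-90, -14, Pow(-14, 2)), Add(165, Add(-90, -14, Pow(-14, 2)))), Pow(17667, -1))) = Add(Mul(-14784, Rational(-1, 14165)), Mul(Mul(2, Add(-90, -14, 196), Add(165, Add(-90, -14, 196))), Rational(1, 17667))) = Add(Rational(14784, 14165), Mul(Mul(2, 92, Add(165, 92)), Rational(1, 17667))) = Add(Rational(14784, 14165), Mul(Mul(2, 92, 257), Rational(1, 17667))) = Add(Rational(14784, 14165), Mul(47288, Rational(1, 17667))) = Add(Rational(14784, 14165), Rational(47288, 17667)) = Rational(931023448, 250253055)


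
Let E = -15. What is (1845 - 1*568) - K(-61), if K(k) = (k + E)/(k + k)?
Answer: 77859/61 ≈ 1276.4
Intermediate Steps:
K(k) = (-15 + k)/(2*k) (K(k) = (k - 15)/(k + k) = (-15 + k)/((2*k)) = (-15 + k)*(1/(2*k)) = (-15 + k)/(2*k))
(1845 - 1*568) - K(-61) = (1845 - 1*568) - (-15 - 61)/(2*(-61)) = (1845 - 568) - (-1)*(-76)/(2*61) = 1277 - 1*38/61 = 1277 - 38/61 = 77859/61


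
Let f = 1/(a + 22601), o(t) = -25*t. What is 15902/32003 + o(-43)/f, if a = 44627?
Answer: 2312860026202/32003 ≈ 7.2270e+7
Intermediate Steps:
f = 1/67228 (f = 1/(44627 + 22601) = 1/67228 ≈ 1.4875e-5)
15902/32003 + o(-43)/f = 15902/32003 + (-25*(-43))/(1/67228) = 15902*(1/32003) + 1075*67228 = 15902/32003 + 72270100 = 2312860026202/32003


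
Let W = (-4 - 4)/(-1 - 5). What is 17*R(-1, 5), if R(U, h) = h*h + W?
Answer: 1343/3 ≈ 447.67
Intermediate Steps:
W = 4/3 (W = -8/(-6) = -8*(-⅙) = 4/3 ≈ 1.3333)
R(U, h) = 4/3 + h² (R(U, h) = h*h + 4/3 = h² + 4/3 = 4/3 + h²)
17*R(-1, 5) = 17*(4/3 + 5²) = 17*(4/3 + 25) = 17*(79/3) = 1343/3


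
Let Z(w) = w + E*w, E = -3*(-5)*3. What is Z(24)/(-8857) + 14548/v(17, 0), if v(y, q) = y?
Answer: 7578404/8857 ≈ 855.64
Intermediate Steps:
E = 45 (E = 15*3 = 45)
Z(w) = 46*w (Z(w) = w + 45*w = 46*w)
Z(24)/(-8857) + 14548/v(17, 0) = (46*24)/(-8857) + 14548/17 = 1104*(-1/8857) + 14548*(1/17) = -1104/8857 + 14548/17 = 7578404/8857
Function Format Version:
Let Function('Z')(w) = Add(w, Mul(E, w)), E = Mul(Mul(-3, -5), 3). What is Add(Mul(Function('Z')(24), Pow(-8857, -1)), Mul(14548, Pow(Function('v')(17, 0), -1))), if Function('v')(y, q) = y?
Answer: Rational(7578404, 8857) ≈ 855.64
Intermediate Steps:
E = 45 (E = Mul(15, 3) = 45)
Function('Z')(w) = Mul(46, w) (Function('Z')(w) = Add(w, Mul(45, w)) = Mul(46, w))
Add(Mul(Function('Z')(24), Pow(-8857, -1)), Mul(14548, Pow(Function('v')(17, 0), -1))) = Add(Mul(Mul(46, 24), Pow(-8857, -1)), Mul(14548, Pow(17, -1))) = Add(Mul(1104, Rational(-1, 8857)), Mul(14548, Rational(1, 17))) = Add(Rational(-1104, 8857), Rational(14548, 17)) = Rational(7578404, 8857)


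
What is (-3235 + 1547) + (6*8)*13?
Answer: -1064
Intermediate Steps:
(-3235 + 1547) + (6*8)*13 = -1688 + 48*13 = -1688 + 624 = -1064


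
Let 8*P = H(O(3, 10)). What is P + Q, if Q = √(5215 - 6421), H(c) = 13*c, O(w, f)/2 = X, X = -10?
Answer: -65/2 + 3*I*√134 ≈ -32.5 + 34.728*I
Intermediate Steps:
O(w, f) = -20 (O(w, f) = 2*(-10) = -20)
Q = 3*I*√134 (Q = √(-1206) = 3*I*√134 ≈ 34.728*I)
P = -65/2 (P = (13*(-20))/8 = (⅛)*(-260) = -65/2 ≈ -32.500)
P + Q = -65/2 + 3*I*√134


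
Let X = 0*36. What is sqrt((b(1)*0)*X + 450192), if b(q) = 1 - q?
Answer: 4*sqrt(28137) ≈ 670.96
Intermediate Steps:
X = 0
sqrt((b(1)*0)*X + 450192) = sqrt(((1 - 1*1)*0)*0 + 450192) = sqrt(((1 - 1)*0)*0 + 450192) = sqrt((0*0)*0 + 450192) = sqrt(0*0 + 450192) = sqrt(0 + 450192) = sqrt(450192) = 4*sqrt(28137)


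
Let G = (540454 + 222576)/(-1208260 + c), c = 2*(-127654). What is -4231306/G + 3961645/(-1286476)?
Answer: 3983445386395786129/490809891140 ≈ 8.1161e+6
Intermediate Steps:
c = -255308
G = -381515/731784 (G = (540454 + 222576)/(-1208260 - 255308) = 763030/(-1463568) = 763030*(-1/1463568) = -381515/731784 ≈ -0.52135)
-4231306/G + 3961645/(-1286476) = -4231306/(-381515/731784) + 3961645/(-1286476) = -4231306*(-731784/381515) + 3961645*(-1/1286476) = 3096402029904/381515 - 3961645/1286476 = 3983445386395786129/490809891140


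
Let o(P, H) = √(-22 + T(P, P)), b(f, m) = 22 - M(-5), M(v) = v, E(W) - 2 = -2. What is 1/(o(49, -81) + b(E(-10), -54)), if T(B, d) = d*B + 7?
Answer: -27/1657 + √2386/1657 ≈ 0.013184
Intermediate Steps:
E(W) = 0 (E(W) = 2 - 2 = 0)
T(B, d) = 7 + B*d (T(B, d) = B*d + 7 = 7 + B*d)
b(f, m) = 27 (b(f, m) = 22 - 1*(-5) = 22 + 5 = 27)
o(P, H) = √(-15 + P²) (o(P, H) = √(-22 + (7 + P*P)) = √(-22 + (7 + P²)) = √(-15 + P²))
1/(o(49, -81) + b(E(-10), -54)) = 1/(√(-15 + 49²) + 27) = 1/(√(-15 + 2401) + 27) = 1/(√2386 + 27) = 1/(27 + √2386)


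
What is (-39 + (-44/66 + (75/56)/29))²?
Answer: 37260966961/23736384 ≈ 1569.8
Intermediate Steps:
(-39 + (-44/66 + (75/56)/29))² = (-39 + (-44*1/66 + (75*(1/56))*(1/29)))² = (-39 + (-⅔ + (75/56)*(1/29)))² = (-39 + (-⅔ + 75/1624))² = (-39 - 3023/4872)² = (-193031/4872)² = 37260966961/23736384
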